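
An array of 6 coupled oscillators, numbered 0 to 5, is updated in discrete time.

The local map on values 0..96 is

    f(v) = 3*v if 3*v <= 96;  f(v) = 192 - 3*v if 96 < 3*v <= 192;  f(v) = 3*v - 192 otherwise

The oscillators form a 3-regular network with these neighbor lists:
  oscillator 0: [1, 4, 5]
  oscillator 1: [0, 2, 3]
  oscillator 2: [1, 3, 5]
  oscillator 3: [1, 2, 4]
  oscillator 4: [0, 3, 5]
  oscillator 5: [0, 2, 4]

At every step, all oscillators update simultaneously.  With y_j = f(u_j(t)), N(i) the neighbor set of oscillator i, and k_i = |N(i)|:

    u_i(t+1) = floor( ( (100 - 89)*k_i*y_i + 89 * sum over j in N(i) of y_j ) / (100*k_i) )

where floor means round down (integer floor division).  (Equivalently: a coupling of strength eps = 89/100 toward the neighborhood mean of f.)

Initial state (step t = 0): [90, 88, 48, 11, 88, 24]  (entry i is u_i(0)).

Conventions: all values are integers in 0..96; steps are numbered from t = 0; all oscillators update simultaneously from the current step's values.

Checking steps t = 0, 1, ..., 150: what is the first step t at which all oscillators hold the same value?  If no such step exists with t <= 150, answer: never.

Simulating step by step:
t=0: [90, 88, 48, 11, 88, 24]  (not all equal)
t=1: [72, 55, 57, 60, 62, 66]  (not all equal)
t=2: [14, 19, 15, 17, 13, 15]  (not all equal)
t=3: [46, 47, 50, 47, 45, 42]  (not all equal)
t=4: [57, 49, 54, 50, 57, 52]  (not all equal)
t=5: [32, 32, 39, 33, 31, 25]  (not all equal)
t=6: [88, 88, 86, 88, 88, 86]  (not all equal)
t=7: [70, 70, 69, 70, 70, 69]  (not all equal)
t=8: [17, 17, 16, 17, 17, 16]  (not all equal)
t=9: [50, 50, 49, 50, 50, 49]  (not all equal)
t=10: [42, 42, 43, 42, 42, 43]  (not all equal)
t=11: [65, 65, 64, 65, 65, 64]  (not all equal)
t=12: [2, 2, 1, 2, 2, 1]  (not all equal)
t=13: [5, 5, 4, 5, 5, 4]  (not all equal)
t=14: [14, 14, 13, 14, 14, 13]  (not all equal)
t=15: [41, 41, 40, 41, 41, 40]  (not all equal)
t=16: [69, 69, 70, 69, 69, 70]  (not all equal)
t=17: [15, 15, 16, 15, 15, 16]  (not all equal)
t=18: [45, 45, 46, 45, 45, 46]  (not all equal)
t=19: [56, 56, 55, 56, 56, 55]  (not all equal)
t=20: [24, 24, 25, 24, 24, 25]  (not all equal)
t=21: [72, 72, 73, 72, 72, 73]  (not all equal)
t=22: [24, 24, 25, 24, 24, 25]  (not all equal)

Answer: never
Key observation: The state at step 20 reappears at step 22 — the system is in a cycle of period 2 from step 20 on.  No step 0..22 is synchronized, and the cycle repeats forever, so no step up to 150 (or ever) has all oscillators equal.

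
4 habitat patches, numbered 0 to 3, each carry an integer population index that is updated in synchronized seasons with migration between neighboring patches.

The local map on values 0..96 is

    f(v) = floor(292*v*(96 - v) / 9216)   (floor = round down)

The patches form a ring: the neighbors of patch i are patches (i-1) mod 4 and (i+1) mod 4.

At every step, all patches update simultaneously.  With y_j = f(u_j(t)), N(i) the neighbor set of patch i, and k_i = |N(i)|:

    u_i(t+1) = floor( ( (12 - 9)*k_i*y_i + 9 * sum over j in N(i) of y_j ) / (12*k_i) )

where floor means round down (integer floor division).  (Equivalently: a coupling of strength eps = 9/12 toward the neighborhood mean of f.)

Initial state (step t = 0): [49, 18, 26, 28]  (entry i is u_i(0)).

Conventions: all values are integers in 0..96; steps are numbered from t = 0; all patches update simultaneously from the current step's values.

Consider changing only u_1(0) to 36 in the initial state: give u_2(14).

Simulating step by step:
t=0: [49, 36, 26, 28]
t=1: [66, 65, 62, 63]
t=2: [63, 63, 64, 64]
t=3: [64, 64, 64, 64]
t=4: [64, 64, 64, 64]
t=5: [64, 64, 64, 64]
t=6: [64, 64, 64, 64]
t=7: [64, 64, 64, 64]
t=8: [64, 64, 64, 64]
t=9: [64, 64, 64, 64]
t=10: [64, 64, 64, 64]
t=11: [64, 64, 64, 64]
t=12: [64, 64, 64, 64]
t=13: [64, 64, 64, 64]
t=14: [64, 64, 64, 64]

Answer: u_2(14) = 64
Key observation: This trace re-runs the system from the modified initial state.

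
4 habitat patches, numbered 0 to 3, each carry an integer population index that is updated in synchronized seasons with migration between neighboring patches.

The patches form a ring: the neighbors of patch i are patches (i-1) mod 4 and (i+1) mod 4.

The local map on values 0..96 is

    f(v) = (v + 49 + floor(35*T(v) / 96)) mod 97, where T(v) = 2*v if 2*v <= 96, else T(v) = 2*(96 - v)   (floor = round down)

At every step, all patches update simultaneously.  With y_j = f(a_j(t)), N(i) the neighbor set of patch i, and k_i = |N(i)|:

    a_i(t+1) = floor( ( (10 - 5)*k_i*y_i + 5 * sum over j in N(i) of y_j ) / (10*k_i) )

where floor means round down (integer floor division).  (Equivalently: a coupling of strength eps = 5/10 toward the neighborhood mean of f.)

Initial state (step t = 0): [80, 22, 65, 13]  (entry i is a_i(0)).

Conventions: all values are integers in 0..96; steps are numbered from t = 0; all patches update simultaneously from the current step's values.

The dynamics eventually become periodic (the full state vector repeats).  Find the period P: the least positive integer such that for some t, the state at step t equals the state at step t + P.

Simulating step by step:
t=0: [80, 22, 65, 13]
t=1: [61, 64, 59, 56]
t=2: [38, 38, 37, 37]
t=3: [16, 16, 15, 15]
t=4: [75, 75, 74, 74]
t=5: [42, 42, 42, 42]
t=6: [24, 24, 24, 24]
t=7: [90, 90, 90, 90]
t=8: [46, 46, 46, 46]
t=9: [31, 31, 31, 31]
t=10: [5, 5, 5, 5]
t=11: [57, 57, 57, 57]
t=12: [37, 37, 37, 37]
t=13: [15, 15, 15, 15]
t=14: [74, 74, 74, 74]
t=15: [42, 42, 42, 42]

Answer: 10
Key observation: The state at step 5, [42, 42, 42, 42], reappears at step 15 — and no state repeats earlier — so the cycle the system enters has period 10.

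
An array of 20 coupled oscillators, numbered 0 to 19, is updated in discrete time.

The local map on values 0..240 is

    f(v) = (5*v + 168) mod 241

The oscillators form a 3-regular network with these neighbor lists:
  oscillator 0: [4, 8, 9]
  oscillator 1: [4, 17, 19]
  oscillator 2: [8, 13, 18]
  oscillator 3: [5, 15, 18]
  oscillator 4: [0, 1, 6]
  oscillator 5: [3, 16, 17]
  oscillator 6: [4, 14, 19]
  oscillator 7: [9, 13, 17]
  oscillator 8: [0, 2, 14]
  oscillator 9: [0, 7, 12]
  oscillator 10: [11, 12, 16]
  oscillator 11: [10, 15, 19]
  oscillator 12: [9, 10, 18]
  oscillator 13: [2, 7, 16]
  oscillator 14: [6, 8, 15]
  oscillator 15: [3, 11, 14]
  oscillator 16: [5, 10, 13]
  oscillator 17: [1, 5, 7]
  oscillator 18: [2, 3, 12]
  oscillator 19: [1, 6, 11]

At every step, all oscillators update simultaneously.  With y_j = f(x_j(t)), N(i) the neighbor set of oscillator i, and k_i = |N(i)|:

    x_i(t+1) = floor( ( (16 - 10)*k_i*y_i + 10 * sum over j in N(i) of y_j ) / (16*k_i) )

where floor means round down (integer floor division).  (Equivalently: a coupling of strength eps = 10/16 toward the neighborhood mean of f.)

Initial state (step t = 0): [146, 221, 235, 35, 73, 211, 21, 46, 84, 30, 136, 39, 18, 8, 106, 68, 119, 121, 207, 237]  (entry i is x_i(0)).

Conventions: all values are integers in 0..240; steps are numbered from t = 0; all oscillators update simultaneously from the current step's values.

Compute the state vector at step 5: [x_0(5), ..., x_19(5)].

Simulating step by step:
t=0: [146, 221, 235, 35, 73, 211, 21, 46, 84, 30, 136, 39, 18, 8, 106, 68, 119, 121, 207, 237]
t=1: [114, 77, 166, 97, 76, 46, 98, 128, 149, 101, 84, 108, 98, 147, 115, 101, 88, 69, 143, 101]
t=2: [98, 86, 123, 169, 79, 127, 123, 115, 85, 129, 149, 186, 161, 118, 123, 158, 139, 76, 139, 170]
t=3: [124, 85, 82, 113, 103, 83, 63, 47, 103, 76, 130, 150, 90, 58, 107, 138, 116, 69, 77, 84]
t=4: [121, 112, 137, 67, 112, 51, 110, 126, 154, 100, 109, 143, 99, 140, 153, 139, 95, 89, 77, 103]
t=5: [103, 72, 138, 89, 62, 133, 175, 124, 161, 133, 191, 179, 169, 130, 201, 133, 176, 103, 95, 158]

Answer: [103, 72, 138, 89, 62, 133, 175, 124, 161, 133, 191, 179, 169, 130, 201, 133, 176, 103, 95, 158]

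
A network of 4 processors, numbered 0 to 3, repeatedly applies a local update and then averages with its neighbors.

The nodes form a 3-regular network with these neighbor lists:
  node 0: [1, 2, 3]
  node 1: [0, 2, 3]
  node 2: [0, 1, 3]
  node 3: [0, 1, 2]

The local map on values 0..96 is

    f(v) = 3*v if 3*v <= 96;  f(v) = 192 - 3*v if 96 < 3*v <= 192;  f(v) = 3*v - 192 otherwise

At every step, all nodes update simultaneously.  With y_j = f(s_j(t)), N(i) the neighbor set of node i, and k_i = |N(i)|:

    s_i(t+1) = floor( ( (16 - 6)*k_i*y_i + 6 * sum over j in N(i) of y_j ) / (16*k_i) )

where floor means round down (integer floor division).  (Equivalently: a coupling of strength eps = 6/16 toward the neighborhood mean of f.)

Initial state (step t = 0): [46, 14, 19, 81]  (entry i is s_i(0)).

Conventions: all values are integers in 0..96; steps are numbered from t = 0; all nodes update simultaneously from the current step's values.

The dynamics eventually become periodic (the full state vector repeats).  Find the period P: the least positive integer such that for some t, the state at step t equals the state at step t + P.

Simulating step by step:
t=0: [46, 14, 19, 81]
t=1: [52, 46, 54, 51]
t=2: [37, 46, 34, 39]
t=3: [78, 64, 82, 75]
t=4: [37, 16, 43, 32]
t=5: [76, 60, 67, 84]
t=6: [32, 20, 19, 44]
t=7: [82, 64, 62, 64]
t=8: [34, 7, 10, 7]
t=9: [65, 30, 35, 30]
t=10: [35, 78, 77, 78]
t=11: [69, 47, 45, 47]
t=12: [29, 47, 50, 47]
t=13: [72, 54, 49, 54]
t=14: [28, 31, 38, 31]
t=15: [85, 90, 82, 90]
t=16: [65, 73, 61, 73]
t=17: [9, 21, 12, 21]
t=18: [37, 55, 41, 55]
t=19: [66, 39, 60, 39]
t=20: [24, 58, 27, 58]
t=21: [59, 32, 64, 32]
t=22: [33, 73, 25, 73]
t=23: [74, 41, 65, 41]
t=24: [36, 55, 22, 55]
t=25: [67, 39, 58, 39]
t=26: [26, 59, 31, 59]
t=27: [64, 32, 71, 32]
t=28: [26, 74, 37, 74]
t=29: [66, 42, 67, 42]
t=30: [21, 51, 22, 51]
t=31: [57, 45, 58, 45]
t=32: [29, 47, 28, 47]
t=33: [77, 59, 76, 59]
t=34: [32, 20, 31, 20]
t=35: [86, 68, 85, 68]
t=36: [52, 25, 50, 25]
t=37: [46, 66, 49, 66]
t=38: [40, 16, 36, 16]
t=39: [67, 55, 73, 55]
t=40: [15, 24, 24, 24]
t=41: [55, 68, 68, 68]
t=42: [21, 13, 13, 13]
t=43: [54, 42, 42, 42]
t=44: [43, 61, 61, 61]
t=45: [42, 15, 15, 15]
t=46: [58, 47, 47, 47]
t=47: [30, 46, 46, 46]
t=48: [76, 58, 58, 58]
t=49: [29, 20, 20, 20]
t=50: [76, 63, 63, 63]
t=51: [23, 7, 7, 7]
t=52: [51, 27, 27, 27]
t=53: [54, 75, 75, 75]
t=54: [31, 32, 32, 32]
t=55: [94, 95, 95, 95]
t=56: [91, 92, 92, 92]
t=57: [82, 83, 83, 83]
t=58: [55, 56, 56, 56]
t=59: [25, 24, 24, 24]
t=60: [73, 72, 72, 72]
t=61: [25, 24, 24, 24]

Answer: 2
Key observation: The state at step 59, [25, 24, 24, 24], reappears at step 61 — and no state repeats earlier — so the cycle the system enters has period 2.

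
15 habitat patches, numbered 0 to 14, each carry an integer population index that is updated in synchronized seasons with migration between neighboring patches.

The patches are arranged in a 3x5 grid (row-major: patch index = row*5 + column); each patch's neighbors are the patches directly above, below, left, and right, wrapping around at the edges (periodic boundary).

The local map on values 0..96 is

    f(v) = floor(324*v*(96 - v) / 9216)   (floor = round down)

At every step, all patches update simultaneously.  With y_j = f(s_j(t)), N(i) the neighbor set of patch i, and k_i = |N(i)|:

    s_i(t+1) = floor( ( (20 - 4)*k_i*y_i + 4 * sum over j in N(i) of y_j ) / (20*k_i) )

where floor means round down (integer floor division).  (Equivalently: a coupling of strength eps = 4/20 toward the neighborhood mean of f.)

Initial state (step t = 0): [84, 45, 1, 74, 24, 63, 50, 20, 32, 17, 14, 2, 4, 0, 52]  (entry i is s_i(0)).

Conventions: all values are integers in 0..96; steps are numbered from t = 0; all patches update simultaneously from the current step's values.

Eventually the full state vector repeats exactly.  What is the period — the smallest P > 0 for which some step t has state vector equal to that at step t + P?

Answer: 2
Key observation: The state at step 30, [78, 50, 50, 78, 80, 78, 50, 50, 78, 80, 78, 50, 48, 78, 80], reappears at step 32 — and no state repeats earlier — so the cycle the system enters has period 2.

Derivation:
t=0: [84, 45, 1, 74, 24, 63, 50, 20, 32, 17, 14, 2, 4, 0, 52]
t=1: [40, 70, 12, 52, 58, 68, 74, 50, 65, 51, 41, 15, 12, 11, 71]
t=2: [76, 61, 40, 74, 76, 67, 58, 73, 69, 77, 75, 45, 37, 37, 63]
t=3: [54, 74, 75, 59, 54, 66, 75, 62, 64, 53, 57, 78, 75, 74, 70]
t=4: [77, 57, 57, 73, 78, 69, 56, 71, 71, 78, 75, 51, 55, 58, 65]
t=5: [53, 76, 76, 60, 50, 63, 76, 64, 61, 51, 57, 78, 78, 75, 67]
t=6: [78, 54, 54, 73, 79, 72, 54, 69, 74, 78, 75, 50, 50, 57, 69]
t=7: [51, 77, 77, 60, 48, 59, 77, 66, 58, 50, 56, 78, 79, 75, 63]
t=8: [78, 52, 52, 73, 80, 75, 53, 66, 75, 79, 76, 50, 48, 57, 73]
t=9: [50, 78, 78, 60, 46, 55, 78, 70, 56, 48, 54, 78, 80, 75, 58]
t=10: [78, 50, 50, 73, 79, 77, 51, 61, 76, 80, 77, 50, 46, 57, 76]
t=11: [50, 78, 78, 60, 47, 52, 78, 74, 55, 46, 52, 78, 79, 74, 53]
t=12: [78, 50, 50, 73, 79, 78, 50, 56, 76, 79, 78, 50, 48, 59, 78]
t=13: [50, 78, 78, 60, 47, 50, 78, 77, 55, 47, 50, 78, 80, 72, 50]
t=14: [78, 50, 50, 73, 79, 78, 50, 51, 76, 79, 78, 50, 46, 61, 79]
t=15: [50, 78, 78, 59, 47, 50, 78, 78, 55, 47, 50, 78, 79, 71, 48]
t=16: [78, 50, 50, 74, 79, 78, 50, 50, 76, 80, 78, 50, 48, 63, 79]
t=17: [50, 78, 78, 58, 47, 50, 78, 78, 55, 45, 50, 78, 80, 70, 48]
t=18: [78, 50, 50, 75, 79, 78, 50, 50, 76, 80, 78, 50, 46, 64, 79]
t=19: [50, 78, 78, 56, 47, 50, 78, 78, 55, 45, 50, 78, 79, 69, 48]
t=20: [78, 50, 50, 76, 79, 78, 50, 50, 76, 80, 78, 50, 48, 66, 80]
t=21: [50, 78, 78, 54, 47, 50, 78, 78, 54, 45, 50, 78, 80, 66, 46]
t=22: [78, 50, 50, 77, 79, 78, 50, 50, 77, 79, 78, 50, 46, 69, 79]
t=23: [50, 78, 78, 52, 47, 50, 78, 78, 52, 47, 50, 78, 79, 63, 48]
t=24: [78, 50, 50, 78, 80, 78, 50, 50, 78, 80, 78, 50, 48, 72, 80]
t=25: [50, 78, 78, 50, 45, 50, 78, 78, 50, 45, 50, 78, 79, 59, 45]
t=26: [78, 50, 50, 78, 80, 78, 50, 50, 78, 80, 78, 50, 48, 75, 79]
t=27: [50, 78, 78, 50, 45, 50, 78, 78, 50, 45, 50, 78, 79, 55, 47]
t=28: [78, 50, 50, 78, 80, 78, 50, 50, 78, 80, 78, 50, 48, 77, 79]
t=29: [50, 78, 78, 50, 45, 50, 78, 78, 50, 45, 50, 78, 79, 52, 47]
t=30: [78, 50, 50, 78, 80, 78, 50, 50, 78, 80, 78, 50, 48, 78, 80]
t=31: [50, 78, 78, 50, 45, 50, 78, 78, 50, 45, 50, 78, 79, 50, 45]
t=32: [78, 50, 50, 78, 80, 78, 50, 50, 78, 80, 78, 50, 48, 78, 80]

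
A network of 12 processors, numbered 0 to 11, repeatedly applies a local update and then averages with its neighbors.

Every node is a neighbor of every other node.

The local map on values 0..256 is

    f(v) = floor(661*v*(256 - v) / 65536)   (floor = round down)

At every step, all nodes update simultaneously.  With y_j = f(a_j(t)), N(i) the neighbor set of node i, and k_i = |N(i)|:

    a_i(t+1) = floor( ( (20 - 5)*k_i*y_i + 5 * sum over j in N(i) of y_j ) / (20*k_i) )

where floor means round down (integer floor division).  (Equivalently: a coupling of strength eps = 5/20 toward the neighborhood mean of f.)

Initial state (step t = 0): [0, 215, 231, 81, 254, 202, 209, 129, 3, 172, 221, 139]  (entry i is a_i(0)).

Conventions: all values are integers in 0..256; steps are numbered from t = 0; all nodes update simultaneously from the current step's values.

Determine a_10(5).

Simulating step by step:
t=0: [0, 215, 231, 81, 254, 202, 209, 129, 3, 172, 221, 139]
t=1: [24, 88, 66, 127, 27, 104, 96, 144, 29, 129, 80, 143]
t=2: [76, 144, 127, 155, 80, 151, 147, 153, 83, 155, 138, 153]
t=3: [142, 160, 162, 156, 145, 158, 159, 157, 147, 156, 161, 157]
t=4: [161, 154, 154, 157, 160, 156, 155, 156, 159, 157, 154, 156]
t=5: [154, 157, 157, 156, 154, 156, 156, 156, 155, 156, 157, 156]

Answer: a_10(5) = 157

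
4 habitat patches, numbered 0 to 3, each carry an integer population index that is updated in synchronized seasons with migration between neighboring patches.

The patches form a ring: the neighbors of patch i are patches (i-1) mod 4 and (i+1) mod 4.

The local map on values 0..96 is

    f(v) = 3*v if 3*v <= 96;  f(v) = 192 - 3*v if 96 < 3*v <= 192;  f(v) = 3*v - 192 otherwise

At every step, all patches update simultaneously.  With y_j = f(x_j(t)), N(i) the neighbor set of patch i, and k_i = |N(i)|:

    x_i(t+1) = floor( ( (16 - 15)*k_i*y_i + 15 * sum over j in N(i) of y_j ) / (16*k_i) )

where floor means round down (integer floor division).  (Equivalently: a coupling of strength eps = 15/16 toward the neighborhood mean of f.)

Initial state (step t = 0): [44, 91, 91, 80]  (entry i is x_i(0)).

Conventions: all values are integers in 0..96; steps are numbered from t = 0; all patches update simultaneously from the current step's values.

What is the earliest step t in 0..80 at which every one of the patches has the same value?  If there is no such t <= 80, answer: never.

Answer: 27
Key observation: Synchronization is absorbing here: once all patches are equal they stay equal, and step 27 is the first all-equal step.

Derivation:
t=0: [44, 91, 91, 80]  (not all equal)
t=1: [64, 71, 65, 69]  (not all equal)
t=2: [16, 2, 17, 2]  (not all equal)
t=3: [8, 46, 8, 46]  (not all equal)
t=4: [52, 25, 52, 25]  (not all equal)
t=5: [72, 38, 72, 38]  (not all equal)
t=6: [74, 27, 74, 27]  (not all equal)
t=7: [77, 33, 77, 33]  (not all equal)
t=8: [89, 42, 89, 42]  (not all equal)
t=9: [66, 74, 66, 74]  (not all equal)
t=10: [28, 7, 28, 7]  (not all equal)
t=11: [24, 80, 24, 80]  (not all equal)
t=12: [49, 70, 49, 70]  (not all equal)
t=13: [19, 43, 19, 43]  (not all equal)
t=14: [62, 57, 62, 57]  (not all equal)
t=15: [20, 6, 20, 6]  (not all equal)
t=16: [20, 57, 20, 57]  (not all equal)
t=17: [23, 57, 23, 57]  (not all equal)
t=18: [24, 66, 24, 66]  (not all equal)
t=19: [10, 67, 10, 67]  (not all equal)
t=20: [10, 28, 10, 28]  (not all equal)
t=21: [80, 33, 80, 33]  (not all equal)
t=22: [90, 50, 90, 50]  (not all equal)
t=23: [44, 75, 44, 75]  (not all equal)
t=24: [34, 58, 34, 58]  (not all equal)
t=25: [22, 85, 22, 85]  (not all equal)
t=26: [63, 65, 63, 65]  (not all equal)
t=27: [3, 3, 3, 3]  (all equal)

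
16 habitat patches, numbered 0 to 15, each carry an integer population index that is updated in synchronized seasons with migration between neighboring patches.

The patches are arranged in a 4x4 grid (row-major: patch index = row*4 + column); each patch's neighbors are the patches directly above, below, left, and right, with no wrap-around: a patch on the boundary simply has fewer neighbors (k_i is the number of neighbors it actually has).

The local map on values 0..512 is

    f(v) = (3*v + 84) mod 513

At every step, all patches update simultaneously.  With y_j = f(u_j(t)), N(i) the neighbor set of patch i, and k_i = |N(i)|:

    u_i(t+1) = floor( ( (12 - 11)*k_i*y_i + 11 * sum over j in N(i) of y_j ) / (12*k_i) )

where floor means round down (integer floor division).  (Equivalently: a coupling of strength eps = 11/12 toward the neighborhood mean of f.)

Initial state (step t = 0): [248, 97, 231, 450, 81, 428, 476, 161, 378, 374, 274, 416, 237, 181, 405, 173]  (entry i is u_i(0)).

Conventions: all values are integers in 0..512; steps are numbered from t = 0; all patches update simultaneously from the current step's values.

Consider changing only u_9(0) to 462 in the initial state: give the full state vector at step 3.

Answer: [199, 258, 256, 150, 339, 187, 256, 267, 124, 295, 209, 245, 271, 126, 215, 210]
Key observation: This trace re-runs the system from the modified initial state.

Derivation:
t=0: [248, 97, 231, 450, 81, 428, 476, 161, 378, 462, 274, 416, 237, 181, 405, 173]
t=1: [348, 312, 409, 179, 286, 402, 281, 371, 337, 275, 378, 189, 163, 314, 205, 272]
t=2: [437, 241, 338, 218, 168, 422, 243, 215, 276, 153, 275, 240, 36, 196, 192, 180]
t=3: [199, 258, 256, 150, 339, 187, 256, 267, 124, 295, 209, 245, 271, 126, 215, 210]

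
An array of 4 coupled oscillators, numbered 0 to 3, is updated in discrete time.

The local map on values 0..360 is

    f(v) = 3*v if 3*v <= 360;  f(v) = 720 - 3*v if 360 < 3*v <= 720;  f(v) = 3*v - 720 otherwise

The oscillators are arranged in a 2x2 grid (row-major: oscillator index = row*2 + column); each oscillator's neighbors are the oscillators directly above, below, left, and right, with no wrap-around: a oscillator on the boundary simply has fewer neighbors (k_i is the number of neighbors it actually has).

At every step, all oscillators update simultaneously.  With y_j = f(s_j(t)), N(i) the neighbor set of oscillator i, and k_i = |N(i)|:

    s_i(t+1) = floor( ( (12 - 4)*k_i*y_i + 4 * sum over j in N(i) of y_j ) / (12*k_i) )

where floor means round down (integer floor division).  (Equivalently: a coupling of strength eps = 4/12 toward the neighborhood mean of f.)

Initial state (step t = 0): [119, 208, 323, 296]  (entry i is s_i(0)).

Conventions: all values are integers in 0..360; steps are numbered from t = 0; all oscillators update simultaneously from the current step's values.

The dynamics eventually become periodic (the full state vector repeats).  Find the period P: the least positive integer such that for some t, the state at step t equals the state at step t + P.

Simulating step by step:
t=0: [119, 208, 323, 296]
t=1: [295, 151, 253, 169]
t=2: [161, 241, 89, 193]
t=3: [203, 65, 241, 139]
t=4: [107, 199, 71, 235]
t=5: [270, 138, 198, 66]
t=6: [132, 252, 132, 204]
t=7: [276, 96, 288, 132]
t=8: [144, 264, 168, 288]
t=9: [240, 120, 216, 144]
t=10: [72, 288, 96, 264]
t=11: [216, 144, 240, 120]
t=12: [96, 264, 72, 288]
t=13: [240, 120, 216, 144]

Answer: 4
Key observation: The state at step 9, [240, 120, 216, 144], reappears at step 13 — and no state repeats earlier — so the cycle the system enters has period 4.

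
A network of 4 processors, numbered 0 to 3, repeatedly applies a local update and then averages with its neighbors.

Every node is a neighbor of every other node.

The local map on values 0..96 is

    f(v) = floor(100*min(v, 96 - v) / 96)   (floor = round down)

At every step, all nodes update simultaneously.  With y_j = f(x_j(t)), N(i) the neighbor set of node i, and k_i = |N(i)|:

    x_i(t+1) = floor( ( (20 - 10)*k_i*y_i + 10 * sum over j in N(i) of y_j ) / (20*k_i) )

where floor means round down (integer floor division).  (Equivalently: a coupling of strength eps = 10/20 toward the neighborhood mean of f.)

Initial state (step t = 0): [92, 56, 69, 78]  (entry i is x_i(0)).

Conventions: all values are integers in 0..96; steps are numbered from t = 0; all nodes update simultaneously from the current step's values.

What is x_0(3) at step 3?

Simulating step by step:
t=0: [92, 56, 69, 78]
t=1: [16, 28, 24, 21]
t=2: [20, 24, 23, 22]
t=3: [21, 23, 22, 22]

Answer: x_0(3) = 21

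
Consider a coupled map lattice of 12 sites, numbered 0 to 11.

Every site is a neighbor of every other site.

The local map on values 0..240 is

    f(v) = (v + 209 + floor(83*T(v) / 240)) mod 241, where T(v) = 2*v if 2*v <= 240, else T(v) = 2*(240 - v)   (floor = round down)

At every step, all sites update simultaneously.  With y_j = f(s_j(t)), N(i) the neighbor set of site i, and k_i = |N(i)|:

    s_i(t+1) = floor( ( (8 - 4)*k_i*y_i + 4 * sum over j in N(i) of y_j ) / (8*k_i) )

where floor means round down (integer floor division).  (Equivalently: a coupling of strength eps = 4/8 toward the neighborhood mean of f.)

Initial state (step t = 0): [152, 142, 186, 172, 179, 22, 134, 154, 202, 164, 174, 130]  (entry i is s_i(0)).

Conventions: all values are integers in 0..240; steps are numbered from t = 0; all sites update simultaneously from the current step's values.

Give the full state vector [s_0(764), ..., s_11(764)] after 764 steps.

Answer: [193, 193, 193, 193, 193, 193, 193, 193, 193, 193, 193, 193]
Key observation: The state at step 6, [193, 193, 193, 193, 193, 193, 193, 193, 193, 193, 193, 193], reappears at step 7: the system is in a cycle of period 1 from step 6 on.  Therefore the state at step 764 equals the state at step 6 + ((764 - 6) mod 1) = 6, which is [193, 193, 193, 193, 193, 193, 193, 193, 193, 193, 193, 193].

Derivation:
t=0: [152, 142, 186, 172, 179, 22, 134, 154, 202, 164, 174, 130]
t=1: [173, 172, 178, 177, 178, 94, 171, 174, 181, 175, 177, 171]
t=2: [184, 184, 184, 184, 184, 157, 184, 184, 185, 184, 184, 184]
t=3: [189, 189, 189, 189, 189, 186, 189, 189, 190, 189, 189, 189]
t=4: [191, 191, 191, 191, 191, 191, 191, 191, 191, 191, 191, 191]
t=5: [192, 192, 192, 192, 192, 192, 192, 192, 192, 192, 192, 192]
t=6: [193, 193, 193, 193, 193, 193, 193, 193, 193, 193, 193, 193]
t=7: [193, 193, 193, 193, 193, 193, 193, 193, 193, 193, 193, 193]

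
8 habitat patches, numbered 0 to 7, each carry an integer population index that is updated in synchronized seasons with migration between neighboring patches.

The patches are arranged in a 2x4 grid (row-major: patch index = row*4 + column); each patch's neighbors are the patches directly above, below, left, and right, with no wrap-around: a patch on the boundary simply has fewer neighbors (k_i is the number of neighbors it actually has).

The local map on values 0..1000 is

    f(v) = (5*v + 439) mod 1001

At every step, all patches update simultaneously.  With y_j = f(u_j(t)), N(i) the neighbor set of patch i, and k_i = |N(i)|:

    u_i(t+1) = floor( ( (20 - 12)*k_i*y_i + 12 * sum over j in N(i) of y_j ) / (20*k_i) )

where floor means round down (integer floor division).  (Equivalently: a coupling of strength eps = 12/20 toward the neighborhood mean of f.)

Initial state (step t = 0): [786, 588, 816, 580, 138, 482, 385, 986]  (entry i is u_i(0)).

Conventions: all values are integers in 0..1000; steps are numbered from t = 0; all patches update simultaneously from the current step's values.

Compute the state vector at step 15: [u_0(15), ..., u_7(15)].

Simulating step by step:
t=0: [786, 588, 816, 580, 138, 482, 385, 986]
t=1: [297, 495, 420, 398, 414, 512, 490, 355]
t=2: [794, 856, 660, 395, 778, 860, 704, 479]
t=3: [474, 661, 711, 635, 472, 693, 843, 743]
t=4: [784, 836, 796, 586, 831, 798, 668, 438]
t=5: [503, 485, 517, 459, 470, 566, 603, 593]
t=6: [875, 592, 417, 419, 680, 526, 318, 515]
t=7: [693, 438, 399, 372, 597, 278, 130, 172]
t=8: [674, 683, 375, 337, 687, 558, 346, 234]
t=9: [839, 609, 352, 324, 658, 468, 296, 329]
t=10: [614, 513, 370, 106, 712, 735, 578, 325]
t=11: [501, 181, 374, 492, 583, 308, 222, 413]
t=12: [585, 582, 480, 601, 716, 639, 576, 634]
t=13: [252, 504, 555, 609, 303, 387, 541, 469]
t=14: [852, 639, 400, 490, 702, 559, 329, 499]
t=15: [751, 525, 494, 765, 656, 424, 352, 663]

Answer: [751, 525, 494, 765, 656, 424, 352, 663]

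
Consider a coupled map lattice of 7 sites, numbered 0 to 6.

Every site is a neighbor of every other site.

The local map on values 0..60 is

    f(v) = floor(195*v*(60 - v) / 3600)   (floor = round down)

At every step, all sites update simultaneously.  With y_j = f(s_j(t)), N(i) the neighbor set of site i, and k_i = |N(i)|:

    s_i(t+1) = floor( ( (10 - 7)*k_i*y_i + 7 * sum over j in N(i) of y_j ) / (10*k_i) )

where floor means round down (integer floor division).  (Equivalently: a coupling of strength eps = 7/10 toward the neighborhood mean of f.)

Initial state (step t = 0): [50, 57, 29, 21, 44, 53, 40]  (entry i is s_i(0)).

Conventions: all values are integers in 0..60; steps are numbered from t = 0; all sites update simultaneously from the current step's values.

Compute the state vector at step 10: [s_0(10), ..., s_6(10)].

Answer: [48, 48, 48, 48, 48, 48, 48]

Derivation:
t=0: [50, 57, 29, 21, 44, 53, 40]
t=1: [31, 28, 35, 34, 33, 30, 34]
t=2: [47, 47, 47, 47, 47, 47, 47]
t=3: [33, 33, 33, 33, 33, 33, 33]
t=4: [48, 48, 48, 48, 48, 48, 48]
t=5: [31, 31, 31, 31, 31, 31, 31]
t=6: [48, 48, 48, 48, 48, 48, 48]
t=7: [31, 31, 31, 31, 31, 31, 31]
t=8: [48, 48, 48, 48, 48, 48, 48]
t=9: [31, 31, 31, 31, 31, 31, 31]
t=10: [48, 48, 48, 48, 48, 48, 48]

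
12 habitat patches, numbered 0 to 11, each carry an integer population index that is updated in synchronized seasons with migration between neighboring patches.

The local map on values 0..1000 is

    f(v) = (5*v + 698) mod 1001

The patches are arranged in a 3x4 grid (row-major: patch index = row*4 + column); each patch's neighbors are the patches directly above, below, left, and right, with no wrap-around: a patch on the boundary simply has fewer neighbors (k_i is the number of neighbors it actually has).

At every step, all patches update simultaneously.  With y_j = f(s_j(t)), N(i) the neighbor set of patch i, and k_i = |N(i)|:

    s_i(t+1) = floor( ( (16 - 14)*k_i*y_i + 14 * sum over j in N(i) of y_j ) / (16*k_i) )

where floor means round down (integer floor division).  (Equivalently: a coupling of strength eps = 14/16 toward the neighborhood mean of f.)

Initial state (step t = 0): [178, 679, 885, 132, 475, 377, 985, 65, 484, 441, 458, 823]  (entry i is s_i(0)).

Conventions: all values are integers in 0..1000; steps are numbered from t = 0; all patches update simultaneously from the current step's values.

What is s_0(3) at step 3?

Simulating step by step:
t=0: [178, 679, 885, 132, 475, 377, 985, 65, 484, 441, 458, 823]
t=1: [142, 386, 325, 105, 382, 439, 450, 523, 439, 603, 802, 542]
t=2: [589, 550, 563, 303, 714, 743, 605, 497, 687, 813, 689, 494]
t=3: [390, 510, 465, 328, 376, 529, 360, 342, 463, 292, 496, 160]

Answer: s_0(3) = 390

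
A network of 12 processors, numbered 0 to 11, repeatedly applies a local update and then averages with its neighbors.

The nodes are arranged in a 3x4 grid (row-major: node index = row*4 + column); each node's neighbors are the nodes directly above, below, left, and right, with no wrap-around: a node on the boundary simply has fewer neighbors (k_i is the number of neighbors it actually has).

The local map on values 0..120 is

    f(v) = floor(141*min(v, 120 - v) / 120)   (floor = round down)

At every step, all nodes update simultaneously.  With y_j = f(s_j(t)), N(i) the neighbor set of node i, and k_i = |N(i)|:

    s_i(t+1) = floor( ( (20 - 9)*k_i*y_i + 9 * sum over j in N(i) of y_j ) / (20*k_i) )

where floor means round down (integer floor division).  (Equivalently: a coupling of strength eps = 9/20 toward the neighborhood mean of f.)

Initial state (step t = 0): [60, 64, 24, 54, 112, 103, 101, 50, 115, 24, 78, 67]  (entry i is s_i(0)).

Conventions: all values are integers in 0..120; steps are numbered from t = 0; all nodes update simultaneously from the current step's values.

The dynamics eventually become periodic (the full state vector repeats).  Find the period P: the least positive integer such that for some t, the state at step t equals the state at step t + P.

Answer: 2
Key observation: The state at step 9, [66, 65, 65, 65, 67, 66, 65, 65, 68, 67, 66, 65], reappears at step 11 — and no state repeats earlier — so the cycle the system enters has period 2.

Derivation:
t=0: [60, 64, 24, 54, 112, 103, 101, 50, 115, 24, 78, 67]
t=1: [55, 53, 37, 54, 19, 24, 29, 53, 11, 26, 43, 58]
t=2: [54, 54, 47, 58, 27, 32, 39, 58, 18, 30, 47, 62]
t=3: [55, 57, 56, 65, 35, 39, 48, 64, 26, 36, 52, 65]
t=4: [59, 62, 63, 64, 43, 47, 57, 63, 35, 43, 57, 63]
t=5: [64, 65, 66, 65, 52, 56, 64, 65, 45, 51, 63, 66]
t=6: [63, 64, 63, 63, 60, 63, 64, 64, 55, 59, 64, 63]
t=7: [66, 65, 65, 65, 67, 66, 65, 65, 66, 67, 65, 65]
t=8: [63, 63, 64, 64, 62, 63, 63, 64, 62, 62, 63, 64]
t=9: [66, 65, 65, 65, 67, 66, 65, 65, 68, 67, 66, 65]
t=10: [63, 63, 64, 64, 62, 63, 63, 64, 61, 62, 63, 63]
t=11: [66, 65, 65, 65, 67, 66, 65, 65, 68, 67, 66, 65]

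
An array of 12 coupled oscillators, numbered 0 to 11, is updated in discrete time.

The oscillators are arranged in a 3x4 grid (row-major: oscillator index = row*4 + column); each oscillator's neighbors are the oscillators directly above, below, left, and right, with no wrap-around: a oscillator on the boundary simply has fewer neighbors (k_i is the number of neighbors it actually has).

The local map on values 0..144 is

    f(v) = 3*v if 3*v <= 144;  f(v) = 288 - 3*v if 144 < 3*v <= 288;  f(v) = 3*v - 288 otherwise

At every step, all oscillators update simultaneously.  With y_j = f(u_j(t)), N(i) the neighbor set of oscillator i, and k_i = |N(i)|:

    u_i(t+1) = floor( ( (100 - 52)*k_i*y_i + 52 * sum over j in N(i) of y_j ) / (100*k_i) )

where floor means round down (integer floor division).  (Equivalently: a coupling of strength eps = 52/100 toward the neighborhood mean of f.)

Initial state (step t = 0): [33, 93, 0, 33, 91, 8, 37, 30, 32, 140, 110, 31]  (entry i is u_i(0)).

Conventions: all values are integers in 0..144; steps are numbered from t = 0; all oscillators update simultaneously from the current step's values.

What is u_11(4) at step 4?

Simulating step by step:
t=0: [33, 93, 0, 33, 91, 8, 37, 30, 32, 140, 110, 31]
t=1: [53, 25, 37, 70, 45, 46, 73, 95, 84, 91, 78, 78]
t=2: [116, 101, 91, 67, 117, 104, 72, 36, 56, 46, 49, 40]
t=3: [49, 24, 37, 73, 65, 48, 72, 100, 109, 115, 124, 122]
t=4: [110, 103, 90, 65, 100, 107, 80, 43, 57, 73, 76, 62]

Answer: u_11(4) = 62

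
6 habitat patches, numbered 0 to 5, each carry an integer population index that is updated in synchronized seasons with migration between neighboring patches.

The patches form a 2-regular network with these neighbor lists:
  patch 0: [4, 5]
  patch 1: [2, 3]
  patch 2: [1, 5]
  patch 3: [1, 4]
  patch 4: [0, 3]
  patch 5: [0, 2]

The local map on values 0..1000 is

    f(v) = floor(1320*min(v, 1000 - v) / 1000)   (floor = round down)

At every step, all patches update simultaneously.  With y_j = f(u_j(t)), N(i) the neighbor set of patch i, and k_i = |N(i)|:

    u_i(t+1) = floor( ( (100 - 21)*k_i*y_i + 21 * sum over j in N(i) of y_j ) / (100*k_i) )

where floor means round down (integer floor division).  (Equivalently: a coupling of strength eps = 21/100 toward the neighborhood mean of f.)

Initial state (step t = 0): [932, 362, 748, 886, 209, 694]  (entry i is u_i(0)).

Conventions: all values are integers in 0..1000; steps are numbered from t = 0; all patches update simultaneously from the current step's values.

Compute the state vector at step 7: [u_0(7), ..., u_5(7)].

Answer: [653, 642, 632, 650, 634, 632]

Derivation:
t=0: [932, 362, 748, 886, 209, 694]
t=1: [141, 427, 354, 197, 242, 362]
t=2: [230, 521, 478, 298, 298, 445]
t=3: [342, 606, 625, 418, 383, 561]
t=4: [470, 520, 506, 542, 504, 556]
t=5: [620, 631, 643, 612, 645, 596]
t=6: [500, 487, 479, 504, 476, 523]
t=7: [653, 642, 632, 650, 634, 632]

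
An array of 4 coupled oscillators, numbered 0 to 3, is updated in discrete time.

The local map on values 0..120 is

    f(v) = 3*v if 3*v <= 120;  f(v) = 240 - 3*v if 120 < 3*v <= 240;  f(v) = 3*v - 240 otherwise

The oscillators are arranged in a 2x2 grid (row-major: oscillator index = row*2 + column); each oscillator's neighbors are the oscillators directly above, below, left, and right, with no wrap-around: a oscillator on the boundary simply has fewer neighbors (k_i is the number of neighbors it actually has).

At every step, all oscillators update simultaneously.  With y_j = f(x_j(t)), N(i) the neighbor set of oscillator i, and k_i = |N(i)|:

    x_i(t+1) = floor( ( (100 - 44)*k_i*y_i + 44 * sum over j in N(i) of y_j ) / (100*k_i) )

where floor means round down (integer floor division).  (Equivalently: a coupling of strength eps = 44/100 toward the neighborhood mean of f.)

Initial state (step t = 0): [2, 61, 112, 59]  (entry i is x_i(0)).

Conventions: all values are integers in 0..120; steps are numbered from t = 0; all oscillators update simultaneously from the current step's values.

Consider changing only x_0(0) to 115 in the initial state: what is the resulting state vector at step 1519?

Answer: [99, 99, 99, 99]
Key observation: The state at step 20, [57, 57, 57, 57], reappears at step 24: the system is in a cycle of period 4 from step 20 on.  Therefore the state at step 1519 equals the state at step 20 + ((1519 - 20) mod 4) = 23, which is [99, 99, 99, 99].

Derivation:
t=0: [115, 61, 112, 59]
t=1: [92, 68, 90, 68]
t=2: [34, 36, 32, 34]
t=3: [102, 105, 98, 102]
t=4: [65, 71, 59, 65]
t=5: [45, 34, 55, 45]
t=6: [97, 103, 88, 97]
t=7: [49, 61, 35, 49]
t=8: [87, 72, 99, 87]
t=9: [29, 22, 41, 29]
t=10: [88, 75, 103, 88]
t=11: [31, 18, 49, 31]
t=12: [84, 71, 93, 84]
t=13: [21, 20, 27, 21]
t=14: [66, 61, 73, 66]
t=15: [40, 50, 30, 40]
t=16: [106, 103, 103, 106]
t=17: [74, 72, 72, 74]
t=18: [20, 21, 21, 20]
t=19: [61, 61, 61, 61]
t=20: [57, 57, 57, 57]
t=21: [69, 69, 69, 69]
t=22: [33, 33, 33, 33]
t=23: [99, 99, 99, 99]
t=24: [57, 57, 57, 57]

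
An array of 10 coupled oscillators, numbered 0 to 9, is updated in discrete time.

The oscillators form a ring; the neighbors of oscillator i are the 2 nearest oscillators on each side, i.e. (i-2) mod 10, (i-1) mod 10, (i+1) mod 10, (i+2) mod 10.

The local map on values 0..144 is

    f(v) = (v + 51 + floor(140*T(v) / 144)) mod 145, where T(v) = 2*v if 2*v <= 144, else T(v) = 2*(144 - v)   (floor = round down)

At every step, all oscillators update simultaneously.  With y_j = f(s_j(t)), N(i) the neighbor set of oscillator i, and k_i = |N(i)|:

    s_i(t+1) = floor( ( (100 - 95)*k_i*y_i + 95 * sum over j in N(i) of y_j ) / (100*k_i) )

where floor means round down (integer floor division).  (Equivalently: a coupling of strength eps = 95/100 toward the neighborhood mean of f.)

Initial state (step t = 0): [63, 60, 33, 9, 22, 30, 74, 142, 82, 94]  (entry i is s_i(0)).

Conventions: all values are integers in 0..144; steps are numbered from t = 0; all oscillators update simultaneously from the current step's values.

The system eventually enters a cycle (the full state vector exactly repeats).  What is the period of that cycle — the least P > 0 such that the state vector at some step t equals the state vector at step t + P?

Answer: 2
Key observation: The state at step 6, [100, 101, 100, 100, 100, 100, 100, 100, 100, 100], reappears at step 8 — and no state repeats earlier — so the cycle the system enters has period 2.

Derivation:
t=0: [63, 60, 33, 9, 22, 30, 74, 142, 82, 94]
t=1: [73, 67, 86, 84, 85, 92, 103, 111, 89, 83]
t=2: [104, 108, 107, 102, 99, 95, 96, 97, 98, 100]
t=3: [87, 87, 87, 89, 91, 92, 93, 93, 91, 89]
t=4: [101, 102, 101, 101, 100, 99, 99, 99, 100, 101]
t=5: [90, 89, 90, 90, 91, 91, 91, 91, 91, 90]
t=6: [100, 101, 100, 100, 100, 100, 100, 100, 100, 100]
t=7: [90, 90, 90, 90, 91, 91, 91, 91, 91, 90]
t=8: [100, 101, 100, 100, 100, 100, 100, 100, 100, 100]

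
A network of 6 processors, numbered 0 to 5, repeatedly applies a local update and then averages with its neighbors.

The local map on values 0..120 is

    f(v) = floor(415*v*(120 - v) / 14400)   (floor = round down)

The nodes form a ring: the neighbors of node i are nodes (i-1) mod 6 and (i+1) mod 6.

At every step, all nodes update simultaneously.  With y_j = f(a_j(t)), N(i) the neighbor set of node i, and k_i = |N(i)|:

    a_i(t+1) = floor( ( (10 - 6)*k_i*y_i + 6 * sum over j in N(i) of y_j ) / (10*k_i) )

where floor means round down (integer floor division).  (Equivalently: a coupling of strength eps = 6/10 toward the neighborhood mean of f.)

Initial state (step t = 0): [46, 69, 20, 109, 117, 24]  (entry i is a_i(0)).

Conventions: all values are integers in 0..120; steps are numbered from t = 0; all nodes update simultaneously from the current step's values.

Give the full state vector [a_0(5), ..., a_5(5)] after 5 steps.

Answer: [74, 73, 72, 72, 72, 73]

Derivation:
t=0: [46, 69, 20, 109, 117, 24]
t=1: [89, 86, 63, 33, 34, 58]
t=2: [87, 88, 91, 88, 89, 90]
t=3: [80, 79, 79, 78, 79, 79]
t=4: [92, 92, 93, 93, 93, 92]
t=5: [74, 73, 72, 72, 72, 73]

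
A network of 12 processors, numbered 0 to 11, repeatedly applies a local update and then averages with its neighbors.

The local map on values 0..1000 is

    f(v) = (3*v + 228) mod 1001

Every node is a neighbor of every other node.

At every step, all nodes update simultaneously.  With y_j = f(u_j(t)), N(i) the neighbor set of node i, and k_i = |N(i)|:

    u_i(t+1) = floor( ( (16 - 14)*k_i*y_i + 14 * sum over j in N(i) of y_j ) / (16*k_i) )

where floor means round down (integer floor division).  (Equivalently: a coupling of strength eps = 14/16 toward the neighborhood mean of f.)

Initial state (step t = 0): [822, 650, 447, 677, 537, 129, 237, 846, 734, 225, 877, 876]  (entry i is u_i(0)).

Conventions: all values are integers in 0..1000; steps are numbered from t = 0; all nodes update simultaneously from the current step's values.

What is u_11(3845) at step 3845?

Answer: u_11(3845) = 260
Key observation: The state at step 4, [678, 678, 678, 678, 678, 678, 678, 678, 678, 678, 678, 678], reappears at step 10: the system is in a cycle of period 6 from step 4 on.  Therefore the state at step 3845 equals the state at step 4 + ((3845 - 4) mod 6) = 5, which is [260, 260, 260, 260, 260, 260, 260, 260, 260, 260, 260, 260].

Derivation:
t=0: [822, 650, 447, 677, 537, 129, 237, 846, 734, 225, 877, 876]
t=1: [659, 635, 653, 639, 665, 655, 670, 662, 647, 668, 666, 666]
t=2: [197, 194, 196, 194, 198, 196, 199, 197, 195, 198, 198, 198]
t=3: [818, 817, 817, 817, 818, 817, 818, 818, 817, 818, 818, 818]
t=4: [678, 678, 678, 678, 678, 678, 678, 678, 678, 678, 678, 678]
t=5: [260, 260, 260, 260, 260, 260, 260, 260, 260, 260, 260, 260]
t=6: [7, 7, 7, 7, 7, 7, 7, 7, 7, 7, 7, 7]
t=7: [249, 249, 249, 249, 249, 249, 249, 249, 249, 249, 249, 249]
t=8: [975, 975, 975, 975, 975, 975, 975, 975, 975, 975, 975, 975]
t=9: [150, 150, 150, 150, 150, 150, 150, 150, 150, 150, 150, 150]
t=10: [678, 678, 678, 678, 678, 678, 678, 678, 678, 678, 678, 678]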